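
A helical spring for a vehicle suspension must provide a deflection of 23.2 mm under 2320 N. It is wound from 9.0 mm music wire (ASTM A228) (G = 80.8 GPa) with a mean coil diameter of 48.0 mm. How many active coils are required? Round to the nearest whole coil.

6

Required rate k = F/δ = 2320/23.2 = 100 N/mm
N_a = Gd⁴/(8D³k) = (80.8×10³ × 9.0⁴)/(8 × 48.0³ × 100)
    = 5.30129e+08 / 8.84736e+07 = 5.992 → 6 coils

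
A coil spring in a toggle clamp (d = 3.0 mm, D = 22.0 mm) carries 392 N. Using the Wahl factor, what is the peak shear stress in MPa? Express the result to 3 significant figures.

978 MPa

Spring index C = D/d = 22.0/3.0 = 7.3333
K_W = (4C−1)/(4C−4) + 0.615/C = 28.333/25.333 + 0.0839 = 1.2023
τ₀ = 8FD/(πd³) = 8·392·22.0/(π·3.0³) = 68992/84.823 = 813.36 MPa
τ_max = K·τ₀ = 1.2023 × 813.36 = 977.9 MPa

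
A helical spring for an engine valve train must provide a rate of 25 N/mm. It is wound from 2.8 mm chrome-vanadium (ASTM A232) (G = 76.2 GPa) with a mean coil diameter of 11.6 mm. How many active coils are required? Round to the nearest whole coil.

N_a = Gd⁴/(8D³k) = (76.2×10³ × 2.8⁴)/(8 × 11.6³ × 25)
    = 4.68368e+06 / 312179 = 15 → 15 coils

15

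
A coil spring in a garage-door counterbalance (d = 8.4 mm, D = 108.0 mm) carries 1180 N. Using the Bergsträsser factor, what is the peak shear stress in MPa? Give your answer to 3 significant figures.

604 MPa

Spring index C = D/d = 108.0/8.4 = 12.8571
K_B = (4C+2)/(4C−3) = 53.429/48.429 = 1.1032
τ₀ = 8FD/(πd³) = 8·1180·108.0/(π·8.4³) = 1.01952e+06/1862 = 547.53 MPa
τ_max = K·τ₀ = 1.1032 × 547.53 = 604.06 MPa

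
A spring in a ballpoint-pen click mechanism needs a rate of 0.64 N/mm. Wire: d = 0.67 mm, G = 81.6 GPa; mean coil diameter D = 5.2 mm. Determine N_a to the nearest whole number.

23

N_a = Gd⁴/(8D³k) = (81.6×10³ × 0.67⁴)/(8 × 5.2³ × 0.64)
    = 16443.3 / 719.913 = 22.84 → 23 coils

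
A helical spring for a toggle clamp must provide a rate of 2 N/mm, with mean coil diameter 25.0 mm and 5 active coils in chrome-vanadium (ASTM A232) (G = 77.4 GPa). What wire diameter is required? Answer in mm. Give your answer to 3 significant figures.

d = (8D³N_a·k / G)^(1/4) = (8·25.0³·5·2 / (77.4×10³))^0.25
  = (16.15)^0.25 = 2.0047 mm

2.00 mm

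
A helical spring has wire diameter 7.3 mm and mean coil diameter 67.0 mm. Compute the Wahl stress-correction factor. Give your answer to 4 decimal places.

C = D/d = 67.0/7.3 = 9.1781
K_W = (4C−1)/(4C−4) + 0.615/C = 35.712/32.712 + 0.0670 = 1.1587

1.1587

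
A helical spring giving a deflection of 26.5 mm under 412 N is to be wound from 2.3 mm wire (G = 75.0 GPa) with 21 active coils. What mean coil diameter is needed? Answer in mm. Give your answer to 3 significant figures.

9.30 mm

Required rate k = F/δ = 412/26.5 = 15.547 N/mm
D = (Gd⁴/(8N_a·k))^(1/3) = (75.0×10³·2.3⁴/(8·21·15.547))^(1/3)
  = (803.548)^(1/3) = 9.2969 mm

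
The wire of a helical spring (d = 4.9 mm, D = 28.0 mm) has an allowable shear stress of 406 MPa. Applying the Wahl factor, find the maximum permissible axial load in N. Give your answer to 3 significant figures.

529 N

C = D/d = 28.0/4.9 = 5.7143
K_W = (4C−1)/(4C−4) + 0.615/C = 21.857/18.857 + 0.1076 = 1.2667
τ_max = K·8FD/(πd³) → F_max = τ_allow·πd³/(8DK)
F_max = 406·π·4.9³/(8·28.0·1.2667) = 1.5006e+05/283.74 = 528.86 N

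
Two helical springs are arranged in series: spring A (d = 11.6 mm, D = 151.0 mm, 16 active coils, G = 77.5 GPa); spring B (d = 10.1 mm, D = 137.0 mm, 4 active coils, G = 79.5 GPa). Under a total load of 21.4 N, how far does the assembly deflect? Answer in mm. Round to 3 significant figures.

8.85 mm

k_A = Gd⁴/(8D³N_a) = (77.5×10³)(11.6⁴)/(8·151.0³·16) = 3.1841 N/mm
k_B = Gd⁴/(8D³N_a) = (79.5×10³)(10.1⁴)/(8·137.0³·4) = 10.054 N/mm
Series: 1/k_eq = 1/3.1841 + 1/10.054 = 0.41352; k_eq = 2.4183 N/mm
δ = F/k_eq = 21.4/2.4183 = 8.8493 mm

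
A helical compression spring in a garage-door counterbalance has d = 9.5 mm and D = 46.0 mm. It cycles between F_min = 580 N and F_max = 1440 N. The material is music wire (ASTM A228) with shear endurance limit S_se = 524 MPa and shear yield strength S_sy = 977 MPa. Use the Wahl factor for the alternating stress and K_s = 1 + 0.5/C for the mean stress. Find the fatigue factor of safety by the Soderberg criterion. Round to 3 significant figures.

3.29

C = D/d = 46.0/9.5 = 4.8421; K_W = (4C−1)/(4C−4)+0.615/C = 1.3222; K_s = 1+0.5/C = 1.1033
F_a = (F_max−F_min)/2 = 430 N; F_m = (F_max+F_min)/2 = 1010 N
τ_a = K_W·8F_aD/(πd³) = 1.3222 × 58.748 = 77.678 MPa
τ_m = K_s·8F_mD/(πd³) = 1.1033 × 137.99 = 152.24 MPa
Soderberg: 1/n_f = τ_a/S_se + τ_m/S_sy = 77.678/524 + 152.24/977 = 0.14824 + 0.15582 = 0.30406
n_f = 1/0.30406 = 3.289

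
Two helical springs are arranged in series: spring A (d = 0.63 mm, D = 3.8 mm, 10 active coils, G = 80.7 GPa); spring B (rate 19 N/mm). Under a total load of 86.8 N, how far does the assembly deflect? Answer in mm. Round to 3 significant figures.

k_A = Gd⁴/(8D³N_a) = (80.7×10³)(0.63⁴)/(8·3.8³·10) = 2.896 N/mm
Series: 1/k_eq = 1/2.896 + 1/19 = 0.39794; k_eq = 2.513 N/mm
δ = F/k_eq = 86.8/2.513 = 34.541 mm

34.5 mm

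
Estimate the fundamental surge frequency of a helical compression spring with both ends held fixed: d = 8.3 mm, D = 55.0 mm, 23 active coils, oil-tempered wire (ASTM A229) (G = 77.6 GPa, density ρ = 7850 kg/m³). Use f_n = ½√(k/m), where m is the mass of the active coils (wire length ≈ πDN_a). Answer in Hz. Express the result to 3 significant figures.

k = Gd⁴/(8D³N_a) = (77.6×10³)(8.3⁴)/(8·55.0³·23) = 12.03 N/mm = 12030 N/m
Wire length L = πDN_a = π·55.0·23 = 3974.1 mm
m = ρ·(πd²/4)·L = 7850 × 54.106×10⁻⁶ m² × 3.9741 m = 1.6879 kg
f_n = ½√(k/m) = 0.5·√(12030/1.6879) = 0.5·√(7127.1) = 42.211 Hz

42.2 Hz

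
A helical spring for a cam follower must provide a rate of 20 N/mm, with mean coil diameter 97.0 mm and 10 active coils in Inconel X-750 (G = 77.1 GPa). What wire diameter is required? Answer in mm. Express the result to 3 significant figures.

11.7 mm

d = (8D³N_a·k / G)^(1/4) = (8·97.0³·10·20 / (77.1×10³))^0.25
  = (18940)^0.25 = 11.7313 mm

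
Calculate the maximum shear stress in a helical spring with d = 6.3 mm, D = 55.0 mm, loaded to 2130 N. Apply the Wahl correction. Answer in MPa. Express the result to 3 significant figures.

Spring index C = D/d = 55.0/6.3 = 8.7302
K_W = (4C−1)/(4C−4) + 0.615/C = 33.921/30.921 + 0.0704 = 1.1675
τ₀ = 8FD/(πd³) = 8·2130·55.0/(π·6.3³) = 937200/785.55 = 1193.1 MPa
τ_max = K·τ₀ = 1.1675 × 1193.1 = 1392.9 MPa

1390 MPa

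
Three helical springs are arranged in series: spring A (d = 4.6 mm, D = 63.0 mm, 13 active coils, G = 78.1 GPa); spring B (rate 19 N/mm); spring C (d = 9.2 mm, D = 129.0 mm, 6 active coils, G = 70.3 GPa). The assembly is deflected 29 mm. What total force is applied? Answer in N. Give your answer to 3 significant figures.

k_A = Gd⁴/(8D³N_a) = (78.1×10³)(4.6⁴)/(8·63.0³·13) = 1.3447 N/mm
k_C = Gd⁴/(8D³N_a) = (70.3×10³)(9.2⁴)/(8·129.0³·6) = 4.8876 N/mm
Series: 1/k_eq = 1/1.3447 + 1/19 + 1/4.8876 = 1.0009; k_eq = 0.99911 N/mm
F = k_eq·δ = 0.99911·29 = 28.974 N

29.0 N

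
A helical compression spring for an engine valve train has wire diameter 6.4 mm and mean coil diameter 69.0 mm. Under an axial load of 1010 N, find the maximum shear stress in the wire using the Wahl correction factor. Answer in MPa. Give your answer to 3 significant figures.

Spring index C = D/d = 69.0/6.4 = 10.7812
K_W = (4C−1)/(4C−4) + 0.615/C = 42.125/39.125 + 0.0570 = 1.1337
τ₀ = 8FD/(πd³) = 8·1010·69.0/(π·6.4³) = 557520/823.55 = 676.97 MPa
τ_max = K·τ₀ = 1.1337 × 676.97 = 767.5 MPa

767 MPa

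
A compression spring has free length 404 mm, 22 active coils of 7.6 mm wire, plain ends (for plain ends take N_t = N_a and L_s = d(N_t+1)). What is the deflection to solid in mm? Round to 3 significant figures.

N_t = 22; L_s = 7.6·23 = 174.8 mm
δ_solid = L₀ − L_s = 404 − 174.8 = 229.2 mm

229 mm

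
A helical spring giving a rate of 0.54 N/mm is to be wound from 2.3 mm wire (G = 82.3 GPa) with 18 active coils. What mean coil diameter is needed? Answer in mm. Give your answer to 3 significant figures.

D = (Gd⁴/(8N_a·k))^(1/3) = (82.3×10³·2.3⁴/(8·18·0.54))^(1/3)
  = (29617.9)^(1/3) = 30.9399 mm

30.9 mm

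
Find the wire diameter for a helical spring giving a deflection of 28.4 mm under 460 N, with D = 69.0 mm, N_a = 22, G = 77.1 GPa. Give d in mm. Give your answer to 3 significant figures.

Required rate k = F/δ = 460/28.4 = 16.197 N/mm
d = (8D³N_a·k / G)^(1/4) = (8·69.0³·22·16.197 / (77.1×10³))^0.25
  = (12146)^0.25 = 10.4981 mm

10.5 mm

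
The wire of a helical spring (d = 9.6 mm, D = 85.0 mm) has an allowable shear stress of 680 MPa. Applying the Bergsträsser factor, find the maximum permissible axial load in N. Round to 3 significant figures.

2410 N

C = D/d = 85.0/9.6 = 8.8542
K_B = (4C+2)/(4C−3) = 37.417/32.417 = 1.1542
τ_max = K·8FD/(πd³) → F_max = τ_allow·πd³/(8DK)
F_max = 680·π·9.6³/(8·85.0·1.1542) = 1.89e+06/784.88 = 2408.1 N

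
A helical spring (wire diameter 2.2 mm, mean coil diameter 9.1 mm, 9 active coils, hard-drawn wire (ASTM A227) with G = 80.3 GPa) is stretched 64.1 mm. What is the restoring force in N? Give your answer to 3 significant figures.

2220 N

k = Gd⁴/(8D³N_a) = (80.3×10³)(2.2⁴)/(8·9.1³·9) = 34.67 N/mm
F = k·δ = 34.67 × 64.1 = 2222.3 N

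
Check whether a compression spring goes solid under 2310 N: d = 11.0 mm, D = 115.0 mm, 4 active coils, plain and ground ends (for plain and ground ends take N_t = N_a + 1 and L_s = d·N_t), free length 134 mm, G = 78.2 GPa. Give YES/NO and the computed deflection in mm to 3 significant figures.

k = Gd⁴/(8D³N_a) = (78.2×10³)(11.0⁴)/(8·115.0³·4) = 23.525 N/mm
N_t = 5; L_s = 11.0·5 = 55 mm; δ_solid = L₀ − L_s = 134 − 55 = 79 mm
δ = F/k = 2310/23.525 = 98.192 mm
δ ≥ δ_solid → spring goes solid

YES, δ = 98.2 mm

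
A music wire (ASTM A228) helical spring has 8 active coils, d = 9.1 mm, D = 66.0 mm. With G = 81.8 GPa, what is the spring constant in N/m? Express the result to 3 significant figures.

30500 N/m

k = Gd⁴/(8D³N_a) = (81.8×10³ × 9.1⁴) / (8 × 66.0³ × 8)
  = 5.60943e+08 / 1.83997e+07 = 30.486 N/mm = 30486 N/m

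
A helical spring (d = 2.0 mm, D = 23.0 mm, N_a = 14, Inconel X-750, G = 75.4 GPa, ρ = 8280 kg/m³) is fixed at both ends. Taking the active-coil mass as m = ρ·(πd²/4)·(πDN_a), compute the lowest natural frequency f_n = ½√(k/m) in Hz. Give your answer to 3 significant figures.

91.7 Hz

k = Gd⁴/(8D³N_a) = (75.4×10³)(2.0⁴)/(8·23.0³·14) = 0.8853 N/mm = 885.3 N/m
Wire length L = πDN_a = π·23.0·14 = 1011.6 mm
m = ρ·(πd²/4)·L = 8280 × 3.1416×10⁻⁶ m² × 1.0116 m = 0.026314 kg
f_n = ½√(k/m) = 0.5·√(885.3/0.026314) = 0.5·√(33644) = 91.711 Hz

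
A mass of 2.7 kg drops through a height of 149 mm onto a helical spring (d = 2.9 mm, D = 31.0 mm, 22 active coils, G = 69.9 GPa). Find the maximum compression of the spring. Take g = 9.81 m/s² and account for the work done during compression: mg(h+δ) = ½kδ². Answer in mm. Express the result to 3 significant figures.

k = Gd⁴/(8D³N_a) = (69.9×10³)(2.9⁴)/(8·31.0³·22) = 0.94291 N/mm
W = mg = 2.7 × 9.81 = 26.487 N
½kδ² − Wδ − Wh = 0 → δ = (W + √(W² + 2kWh))/k
δ = (26.487 + √(701.56 + 7442.53))/0.94291 = (26.487 + 90.245)/0.94291 = 123.8 mm

124 mm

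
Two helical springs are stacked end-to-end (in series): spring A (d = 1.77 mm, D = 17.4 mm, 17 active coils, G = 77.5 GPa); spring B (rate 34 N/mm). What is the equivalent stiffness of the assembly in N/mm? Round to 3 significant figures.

k_A = Gd⁴/(8D³N_a) = (77.5×10³)(1.77⁴)/(8·17.4³·17) = 1.0617 N/mm
Series: 1/k_eq = 1/1.0617 + 1/34 = 0.97128; k_eq = 1.0296 N/mm

1.03 N/mm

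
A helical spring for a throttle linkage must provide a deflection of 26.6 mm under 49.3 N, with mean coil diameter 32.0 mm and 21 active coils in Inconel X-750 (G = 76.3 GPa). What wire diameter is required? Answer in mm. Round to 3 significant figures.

3.40 mm

Required rate k = F/δ = 49.3/26.6 = 1.8534 N/mm
d = (8D³N_a·k / G)^(1/4) = (8·32.0³·21·1.8534 / (76.3×10³))^0.25
  = (133.72)^0.25 = 3.4006 mm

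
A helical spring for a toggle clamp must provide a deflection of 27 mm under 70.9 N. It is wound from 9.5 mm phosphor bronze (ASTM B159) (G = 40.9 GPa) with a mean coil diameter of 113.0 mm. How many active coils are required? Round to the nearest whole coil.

Required rate k = F/δ = 70.9/27 = 2.6259 N/mm
N_a = Gd⁴/(8D³k) = (40.9×10³ × 9.5⁴)/(8 × 113.0³ × 2.6259)
    = 3.33133e+08 / 3.03115e+07 = 10.99 → 11 coils

11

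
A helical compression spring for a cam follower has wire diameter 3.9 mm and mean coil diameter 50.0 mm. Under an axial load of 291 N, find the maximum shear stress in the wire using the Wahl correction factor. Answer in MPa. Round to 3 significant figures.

694 MPa

Spring index C = D/d = 50.0/3.9 = 12.8205
K_W = (4C−1)/(4C−4) + 0.615/C = 50.282/47.282 + 0.0480 = 1.1114
τ₀ = 8FD/(πd³) = 8·291·50.0/(π·3.9³) = 116400/186.36 = 624.61 MPa
τ_max = K·τ₀ = 1.1114 × 624.61 = 694.2 MPa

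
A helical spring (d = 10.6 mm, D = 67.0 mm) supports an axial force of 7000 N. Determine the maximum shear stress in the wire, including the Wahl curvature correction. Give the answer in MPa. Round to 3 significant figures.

Spring index C = D/d = 67.0/10.6 = 6.3208
K_W = (4C−1)/(4C−4) + 0.615/C = 24.283/21.283 + 0.0973 = 1.2383
τ₀ = 8FD/(πd³) = 8·7000·67.0/(π·10.6³) = 3.752e+06/3741.7 = 1002.8 MPa
τ_max = K·τ₀ = 1.2383 × 1002.8 = 1241.7 MPa

1240 MPa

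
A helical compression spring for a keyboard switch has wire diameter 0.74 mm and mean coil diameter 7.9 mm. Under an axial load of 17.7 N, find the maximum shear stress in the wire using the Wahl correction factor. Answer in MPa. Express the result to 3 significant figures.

997 MPa

Spring index C = D/d = 7.9/0.74 = 10.6757
K_W = (4C−1)/(4C−4) + 0.615/C = 41.703/38.703 + 0.0576 = 1.1351
τ₀ = 8FD/(πd³) = 8·17.7·7.9/(π·0.74³) = 1118.64/1.273 = 878.71 MPa
τ_max = K·τ₀ = 1.1351 × 878.71 = 997.44 MPa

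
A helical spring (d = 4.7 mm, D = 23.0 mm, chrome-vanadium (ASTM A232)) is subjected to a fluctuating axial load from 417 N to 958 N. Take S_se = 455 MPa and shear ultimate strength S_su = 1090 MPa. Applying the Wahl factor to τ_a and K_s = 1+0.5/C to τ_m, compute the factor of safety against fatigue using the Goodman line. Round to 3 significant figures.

1.20

C = D/d = 23.0/4.7 = 4.8936; K_W = (4C−1)/(4C−4)+0.615/C = 1.3183; K_s = 1+0.5/C = 1.1022
F_a = (F_max−F_min)/2 = 270.5 N; F_m = (F_max+F_min)/2 = 687.5 N
τ_a = K_W·8F_aD/(πd³) = 1.3183 × 152.6 = 201.17 MPa
τ_m = K_s·8F_mD/(πd³) = 1.1022 × 387.84 = 427.46 MPa
Goodman: 1/n_f = τ_a/S_se + τ_m/S_su = 201.17/455 + 427.46/1090 = 0.44212 + 0.39217 = 0.83429
n_f = 1/0.83429 = 1.199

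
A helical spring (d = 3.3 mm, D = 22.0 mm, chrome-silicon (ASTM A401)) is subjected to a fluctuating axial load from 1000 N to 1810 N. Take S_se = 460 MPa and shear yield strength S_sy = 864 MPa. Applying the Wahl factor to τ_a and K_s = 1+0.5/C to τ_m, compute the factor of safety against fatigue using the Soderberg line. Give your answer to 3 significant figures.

0.227

C = D/d = 22.0/3.3 = 6.6667; K_W = (4C−1)/(4C−4)+0.615/C = 1.2246; K_s = 1+0.5/C = 1.0750
F_a = (F_max−F_min)/2 = 405 N; F_m = (F_max+F_min)/2 = 1405 N
τ_a = K_W·8F_aD/(πd³) = 1.2246 × 631.36 = 773.16 MPa
τ_m = K_s·8F_mD/(πd³) = 1.0750 × 2190.3 = 2354.5 MPa
Soderberg: 1/n_f = τ_a/S_se + τ_m/S_sy = 773.16/460 + 2354.5/864 = 1.68079 + 2.72516 = 4.406
n_f = 1/4.406 = 0.227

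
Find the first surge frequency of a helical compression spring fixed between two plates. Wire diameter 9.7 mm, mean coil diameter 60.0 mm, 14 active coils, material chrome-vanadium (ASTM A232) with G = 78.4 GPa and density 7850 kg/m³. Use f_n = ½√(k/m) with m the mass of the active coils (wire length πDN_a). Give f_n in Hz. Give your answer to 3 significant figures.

k = Gd⁴/(8D³N_a) = (78.4×10³)(9.7⁴)/(8·60.0³·14) = 28.69 N/mm = 28690 N/m
Wire length L = πDN_a = π·60.0·14 = 2638.9 mm
m = ρ·(πd²/4)·L = 7850 × 73.898×10⁻⁶ m² × 2.6389 m = 1.5308 kg
f_n = ½√(k/m) = 0.5·√(28690/1.5308) = 0.5·√(18741) = 68.449 Hz

68.4 Hz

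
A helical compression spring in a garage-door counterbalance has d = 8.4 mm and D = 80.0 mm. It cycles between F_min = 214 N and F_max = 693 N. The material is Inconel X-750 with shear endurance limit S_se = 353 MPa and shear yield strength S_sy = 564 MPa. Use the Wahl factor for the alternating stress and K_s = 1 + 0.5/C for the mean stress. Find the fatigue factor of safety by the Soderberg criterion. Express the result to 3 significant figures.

1.79

C = D/d = 80.0/8.4 = 9.5238; K_W = (4C−1)/(4C−4)+0.615/C = 1.1526; K_s = 1+0.5/C = 1.0525
F_a = (F_max−F_min)/2 = 239.5 N; F_m = (F_max+F_min)/2 = 453.5 N
τ_a = K_W·8F_aD/(πd³) = 1.1526 × 82.319 = 94.877 MPa
τ_m = K_s·8F_mD/(πd³) = 1.0525 × 155.87 = 164.06 MPa
Soderberg: 1/n_f = τ_a/S_se + τ_m/S_sy = 94.877/353 + 164.06/564 = 0.26877 + 0.29088 = 0.55965
n_f = 1/0.55965 = 1.787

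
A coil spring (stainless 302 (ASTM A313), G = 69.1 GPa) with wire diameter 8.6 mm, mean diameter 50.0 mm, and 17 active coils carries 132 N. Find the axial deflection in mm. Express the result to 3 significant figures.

k = Gd⁴/(8D³N_a) = (69.1×10³)(8.6⁴)/(8·50.0³·17) = 22.234 N/mm
δ = F/k = 132 / 22.234 = 5.9368 mm

5.94 mm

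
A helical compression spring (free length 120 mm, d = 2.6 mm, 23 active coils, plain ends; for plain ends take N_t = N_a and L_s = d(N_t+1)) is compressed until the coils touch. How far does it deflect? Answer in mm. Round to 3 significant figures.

57.6 mm

N_t = 23; L_s = 2.6·24 = 62.4 mm
δ_solid = L₀ − L_s = 120 − 62.4 = 57.6 mm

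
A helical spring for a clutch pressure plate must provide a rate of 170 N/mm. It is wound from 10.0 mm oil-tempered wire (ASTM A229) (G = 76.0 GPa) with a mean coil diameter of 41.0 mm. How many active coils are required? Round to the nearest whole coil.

8

N_a = Gd⁴/(8D³k) = (76.0×10³ × 10.0⁴)/(8 × 41.0³ × 170)
    = 7.6e+08 / 9.37326e+07 = 8.108 → 8 coils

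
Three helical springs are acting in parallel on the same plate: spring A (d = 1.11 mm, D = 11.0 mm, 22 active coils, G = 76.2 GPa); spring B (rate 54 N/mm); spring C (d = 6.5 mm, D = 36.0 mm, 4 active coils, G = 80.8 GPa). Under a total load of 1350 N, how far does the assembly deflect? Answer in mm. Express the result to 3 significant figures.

8.93 mm

k_A = Gd⁴/(8D³N_a) = (76.2×10³)(1.11⁴)/(8·11.0³·22) = 0.49381 N/mm
k_C = Gd⁴/(8D³N_a) = (80.8×10³)(6.5⁴)/(8·36.0³·4) = 96.607 N/mm
Parallel: k_eq = 0.49381 + 54 + 96.607 = 151.1 N/mm
δ = F/k_eq = 1350/151.1 = 8.9344 mm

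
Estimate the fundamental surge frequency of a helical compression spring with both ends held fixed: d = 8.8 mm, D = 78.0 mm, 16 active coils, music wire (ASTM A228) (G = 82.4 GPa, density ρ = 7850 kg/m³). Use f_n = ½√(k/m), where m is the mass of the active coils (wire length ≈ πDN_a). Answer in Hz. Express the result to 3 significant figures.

33.0 Hz

k = Gd⁴/(8D³N_a) = (82.4×10³)(8.8⁴)/(8·78.0³·16) = 8.1351 N/mm = 8135.1 N/m
Wire length L = πDN_a = π·78.0·16 = 3920.7 mm
m = ρ·(πd²/4)·L = 7850 × 60.821×10⁻⁶ m² × 3.9207 m = 1.8719 kg
f_n = ½√(k/m) = 0.5·√(8135.1/1.8719) = 0.5·√(4345.9) = 32.962 Hz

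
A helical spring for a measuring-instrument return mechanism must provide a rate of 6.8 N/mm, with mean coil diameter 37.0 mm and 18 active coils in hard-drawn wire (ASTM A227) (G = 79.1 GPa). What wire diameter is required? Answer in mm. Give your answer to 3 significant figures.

d = (8D³N_a·k / G)^(1/4) = (8·37.0³·18·6.8 / (79.1×10³))^0.25
  = (627.05)^0.25 = 5.0041 mm

5.00 mm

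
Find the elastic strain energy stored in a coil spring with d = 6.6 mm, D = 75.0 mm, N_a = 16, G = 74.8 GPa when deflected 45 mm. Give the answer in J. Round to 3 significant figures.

k = Gd⁴/(8D³N_a) = (74.8×10³)(6.6⁴)/(8·75.0³·16) = 2.6284 N/mm
U = ½kδ² = 0.5 × 2.6284 × 45² = 2661.2 N·mm = 2.6612 J

2.66 J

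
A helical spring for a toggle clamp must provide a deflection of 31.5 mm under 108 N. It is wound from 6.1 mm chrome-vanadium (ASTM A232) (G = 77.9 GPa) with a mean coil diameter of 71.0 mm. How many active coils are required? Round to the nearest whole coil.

11

Required rate k = F/δ = 108/31.5 = 3.4286 N/mm
N_a = Gd⁴/(8D³k) = (77.9×10³ × 6.1⁴)/(8 × 71.0³ × 3.4286)
    = 1.07859e+08 / 9.81699e+06 = 10.99 → 11 coils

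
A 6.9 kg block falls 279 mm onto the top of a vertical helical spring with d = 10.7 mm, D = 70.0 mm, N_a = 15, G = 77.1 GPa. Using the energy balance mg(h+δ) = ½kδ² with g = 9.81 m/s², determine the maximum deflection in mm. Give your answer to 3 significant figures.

42.1 mm

k = Gd⁴/(8D³N_a) = (77.1×10³)(10.7⁴)/(8·70.0³·15) = 24.554 N/mm
W = mg = 6.9 × 9.81 = 67.689 N
½kδ² − Wδ − Wh = 0 → δ = (W + √(W² + 2kWh))/k
δ = (67.689 + √(4581.8 + 927399))/24.554 = (67.689 + 965.39)/24.554 = 42.075 mm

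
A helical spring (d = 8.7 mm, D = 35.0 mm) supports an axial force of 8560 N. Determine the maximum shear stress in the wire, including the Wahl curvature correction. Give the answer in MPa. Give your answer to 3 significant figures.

1620 MPa

Spring index C = D/d = 35.0/8.7 = 4.0230
K_W = (4C−1)/(4C−4) + 0.615/C = 15.092/12.092 + 0.1529 = 1.4010
τ₀ = 8FD/(πd³) = 8·8560·35.0/(π·8.7³) = 2.3968e+06/2068.7 = 1158.6 MPa
τ_max = K·τ₀ = 1.4010 × 1158.6 = 1623.1 MPa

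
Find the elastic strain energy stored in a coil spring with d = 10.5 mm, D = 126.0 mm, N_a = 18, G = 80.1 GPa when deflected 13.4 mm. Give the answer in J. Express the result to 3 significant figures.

k = Gd⁴/(8D³N_a) = (80.1×10³)(10.5⁴)/(8·126.0³·18) = 3.38 N/mm
U = ½kδ² = 0.5 × 3.38 × 13.4² = 303.46 N·mm = 0.30346 J

0.303 J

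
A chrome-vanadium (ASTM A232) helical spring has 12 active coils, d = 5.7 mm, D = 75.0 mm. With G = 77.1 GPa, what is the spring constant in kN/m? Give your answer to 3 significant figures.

k = Gd⁴/(8D³N_a) = (77.1×10³ × 5.7⁴) / (8 × 75.0³ × 12)
  = 8.13868e+07 / 4.05e+07 = 2.0095 N/mm

2.01 kN/m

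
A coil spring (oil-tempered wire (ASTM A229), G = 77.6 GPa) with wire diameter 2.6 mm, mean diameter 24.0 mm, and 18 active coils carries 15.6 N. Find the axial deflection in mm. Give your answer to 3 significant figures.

k = Gd⁴/(8D³N_a) = (77.6×10³)(2.6⁴)/(8·24.0³·18) = 1.7814 N/mm
δ = F/k = 15.6 / 1.7814 = 8.7572 mm

8.76 mm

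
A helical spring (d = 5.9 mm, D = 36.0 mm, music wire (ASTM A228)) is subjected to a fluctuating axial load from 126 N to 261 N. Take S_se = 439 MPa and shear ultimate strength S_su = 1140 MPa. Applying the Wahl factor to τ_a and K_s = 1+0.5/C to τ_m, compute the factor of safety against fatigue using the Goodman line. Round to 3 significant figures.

C = D/d = 36.0/5.9 = 6.1017; K_W = (4C−1)/(4C−4)+0.615/C = 1.2478; K_s = 1+0.5/C = 1.0819
F_a = (F_max−F_min)/2 = 67.5 N; F_m = (F_max+F_min)/2 = 193.5 N
τ_a = K_W·8F_aD/(πd³) = 1.2478 × 30.129 = 37.596 MPa
τ_m = K_s·8F_mD/(πd³) = 1.0819 × 86.371 = 93.449 MPa
Goodman: 1/n_f = τ_a/S_se + τ_m/S_su = 37.596/439 + 93.449/1140 = 0.08564 + 0.08197 = 0.16761
n_f = 1/0.16761 = 5.966

5.97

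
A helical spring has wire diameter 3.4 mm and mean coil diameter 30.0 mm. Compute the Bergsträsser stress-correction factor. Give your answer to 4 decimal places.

C = D/d = 30.0/3.4 = 8.8235
K_B = (4C+2)/(4C−3) = 37.294/32.294 = 1.1548

1.1548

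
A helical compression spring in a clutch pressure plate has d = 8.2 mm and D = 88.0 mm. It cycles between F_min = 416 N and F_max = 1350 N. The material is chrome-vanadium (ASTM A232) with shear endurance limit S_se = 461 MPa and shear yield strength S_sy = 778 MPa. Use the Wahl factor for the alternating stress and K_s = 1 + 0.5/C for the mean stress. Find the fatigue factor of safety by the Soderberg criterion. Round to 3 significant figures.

C = D/d = 88.0/8.2 = 10.7317; K_W = (4C−1)/(4C−4)+0.615/C = 1.1344; K_s = 1+0.5/C = 1.0466
F_a = (F_max−F_min)/2 = 467 N; F_m = (F_max+F_min)/2 = 883 N
τ_a = K_W·8F_aD/(πd³) = 1.1344 × 189.8 = 215.31 MPa
τ_m = K_s·8F_mD/(πd³) = 1.0466 × 358.87 = 375.59 MPa
Soderberg: 1/n_f = τ_a/S_se + τ_m/S_sy = 215.31/461 + 375.59/778 = 0.46704 + 0.48277 = 0.94981
n_f = 1/0.94981 = 1.053

1.05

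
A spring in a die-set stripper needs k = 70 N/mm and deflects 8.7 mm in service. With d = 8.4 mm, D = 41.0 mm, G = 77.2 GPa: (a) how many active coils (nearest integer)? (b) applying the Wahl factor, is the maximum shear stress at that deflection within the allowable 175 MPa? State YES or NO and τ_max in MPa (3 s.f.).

N_a = Gd⁴/(8D³k) = (77.2×10³)(8.4⁴)/(8·41.0³·70) = 9.959 → N_a = 10
Actual rate k = Gd⁴/(8D³·10) = 69.71 N/mm
Working load F = kδ = 69.71·8.7 = 606.47 N
C = 41.0/8.4 = 4.8810; K_W = (4C−1)/(4C−4)+0.615/C = 1.3193
τ_max = K_W·8FD/(πd³) = 1.3193·106.83 = 140.94 MPa
τ_max ≤ 175 MPa → acceptable

(a) 10 coils; (b) YES, τ_max = 141 MPa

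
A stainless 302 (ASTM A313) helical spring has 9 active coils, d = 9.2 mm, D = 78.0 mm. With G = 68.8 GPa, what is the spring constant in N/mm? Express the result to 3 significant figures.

14.4 N/mm

k = Gd⁴/(8D³N_a) = (68.8×10³ × 9.2⁴) / (8 × 78.0³ × 9)
  = 4.92878e+08 / 3.41677e+07 = 14.425 N/mm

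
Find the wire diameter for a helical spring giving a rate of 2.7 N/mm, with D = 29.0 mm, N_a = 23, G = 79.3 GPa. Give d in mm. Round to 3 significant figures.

3.52 mm

d = (8D³N_a·k / G)^(1/4) = (8·29.0³·23·2.7 / (79.3×10³))^0.25
  = (152.79)^0.25 = 3.5158 mm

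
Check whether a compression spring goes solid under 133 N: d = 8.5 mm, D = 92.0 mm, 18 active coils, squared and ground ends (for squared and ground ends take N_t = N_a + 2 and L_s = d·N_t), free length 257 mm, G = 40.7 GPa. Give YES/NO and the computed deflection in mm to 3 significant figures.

NO, δ = 70.2 mm

k = Gd⁴/(8D³N_a) = (40.7×10³)(8.5⁴)/(8·92.0³·18) = 1.8947 N/mm
N_t = 20; L_s = 8.5·20 = 170 mm; δ_solid = L₀ − L_s = 257 − 170 = 87 mm
δ = F/k = 133/1.8947 = 70.195 mm
δ < δ_solid → spring does not go solid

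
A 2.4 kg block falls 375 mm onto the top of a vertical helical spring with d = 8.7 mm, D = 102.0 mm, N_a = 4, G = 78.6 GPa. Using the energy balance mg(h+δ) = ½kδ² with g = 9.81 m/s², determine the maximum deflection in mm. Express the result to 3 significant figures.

38.3 mm

k = Gd⁴/(8D³N_a) = (78.6×10³)(8.7⁴)/(8·102.0³·4) = 13.26 N/mm
W = mg = 2.4 × 9.81 = 23.544 N
½kδ² − Wδ − Wh = 0 → δ = (W + √(W² + 2kWh))/k
δ = (23.544 + √(554.32 + 234148))/13.26 = (23.544 + 484.46)/13.26 = 38.311 mm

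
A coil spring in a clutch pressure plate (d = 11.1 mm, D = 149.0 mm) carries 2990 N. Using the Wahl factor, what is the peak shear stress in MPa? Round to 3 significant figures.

918 MPa

Spring index C = D/d = 149.0/11.1 = 13.4234
K_W = (4C−1)/(4C−4) + 0.615/C = 52.694/49.694 + 0.0458 = 1.1062
τ₀ = 8FD/(πd³) = 8·2990·149.0/(π·11.1³) = 3.56408e+06/4296.5 = 829.52 MPa
τ_max = K·τ₀ = 1.1062 × 829.52 = 917.61 MPa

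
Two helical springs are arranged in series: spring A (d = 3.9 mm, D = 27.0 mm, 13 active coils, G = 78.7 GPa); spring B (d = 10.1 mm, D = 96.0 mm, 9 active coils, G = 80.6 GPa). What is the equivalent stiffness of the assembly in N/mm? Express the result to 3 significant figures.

k_A = Gd⁴/(8D³N_a) = (78.7×10³)(3.9⁴)/(8·27.0³·13) = 8.8942 N/mm
k_B = Gd⁴/(8D³N_a) = (80.6×10³)(10.1⁴)/(8·96.0³·9) = 13.167 N/mm
Series: 1/k_eq = 1/8.8942 + 1/13.167 = 0.18838; k_eq = 5.3084 N/mm

5.31 N/mm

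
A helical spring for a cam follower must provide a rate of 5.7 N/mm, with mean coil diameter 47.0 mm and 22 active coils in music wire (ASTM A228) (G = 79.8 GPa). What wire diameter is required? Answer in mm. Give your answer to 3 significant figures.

6.01 mm

d = (8D³N_a·k / G)^(1/4) = (8·47.0³·22·5.7 / (79.8×10³))^0.25
  = (1305.2)^0.25 = 6.0106 mm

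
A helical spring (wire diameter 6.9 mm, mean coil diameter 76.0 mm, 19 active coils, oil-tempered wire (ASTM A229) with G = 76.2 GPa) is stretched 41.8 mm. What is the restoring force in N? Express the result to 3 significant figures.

k = Gd⁴/(8D³N_a) = (76.2×10³)(6.9⁴)/(8·76.0³·19) = 2.5886 N/mm
F = k·δ = 2.5886 × 41.8 = 108.2 N

108 N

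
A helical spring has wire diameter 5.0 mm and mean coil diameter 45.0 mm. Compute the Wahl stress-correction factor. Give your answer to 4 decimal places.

1.1621

C = D/d = 45.0/5.0 = 9.0000
K_W = (4C−1)/(4C−4) + 0.615/C = 35.000/32.000 + 0.0683 = 1.1621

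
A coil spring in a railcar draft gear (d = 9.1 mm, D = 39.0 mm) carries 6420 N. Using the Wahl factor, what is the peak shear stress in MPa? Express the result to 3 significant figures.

1160 MPa

Spring index C = D/d = 39.0/9.1 = 4.2857
K_W = (4C−1)/(4C−4) + 0.615/C = 16.143/13.143 + 0.1435 = 1.3718
τ₀ = 8FD/(πd³) = 8·6420·39.0/(π·9.1³) = 2.00304e+06/2367.4 = 846.09 MPa
τ_max = K·τ₀ = 1.3718 × 846.09 = 1160.6 MPa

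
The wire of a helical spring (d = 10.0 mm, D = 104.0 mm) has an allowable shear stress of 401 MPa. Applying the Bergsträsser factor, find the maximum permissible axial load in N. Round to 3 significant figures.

C = D/d = 104.0/10.0 = 10.4000
K_B = (4C+2)/(4C−3) = 43.600/38.600 = 1.1295
τ_max = K·8FD/(πd³) → F_max = τ_allow·πd³/(8DK)
F_max = 401·π·10.0³/(8·104.0·1.1295) = 1.2598e+06/939.77 = 1340.5 N

1340 N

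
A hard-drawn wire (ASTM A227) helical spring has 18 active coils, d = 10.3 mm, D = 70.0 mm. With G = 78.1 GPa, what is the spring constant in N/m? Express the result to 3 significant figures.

17800 N/m

k = Gd⁴/(8D³N_a) = (78.1×10³ × 10.3⁴) / (8 × 70.0³ × 18)
  = 8.79022e+08 / 4.9392e+07 = 17.797 N/mm = 17797 N/m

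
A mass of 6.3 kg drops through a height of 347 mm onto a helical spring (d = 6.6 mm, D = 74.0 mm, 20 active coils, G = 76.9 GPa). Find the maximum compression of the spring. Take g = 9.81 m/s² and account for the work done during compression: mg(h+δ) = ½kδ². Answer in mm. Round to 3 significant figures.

168 mm

k = Gd⁴/(8D³N_a) = (76.9×10³)(6.6⁴)/(8·74.0³·20) = 2.2505 N/mm
W = mg = 6.3 × 9.81 = 61.803 N
½kδ² − Wδ − Wh = 0 → δ = (W + √(W² + 2kWh))/k
δ = (61.803 + √(3819.6 + 96528.6))/2.2505 = (61.803 + 316.78)/2.2505 = 168.22 mm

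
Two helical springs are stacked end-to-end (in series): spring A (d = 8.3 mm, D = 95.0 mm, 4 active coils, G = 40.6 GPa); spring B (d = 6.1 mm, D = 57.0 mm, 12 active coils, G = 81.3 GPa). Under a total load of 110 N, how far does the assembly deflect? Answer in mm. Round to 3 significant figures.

k_A = Gd⁴/(8D³N_a) = (40.6×10³)(8.3⁴)/(8·95.0³·4) = 7.0229 N/mm
k_B = Gd⁴/(8D³N_a) = (81.3×10³)(6.1⁴)/(8·57.0³·12) = 6.3316 N/mm
Series: 1/k_eq = 1/7.0229 + 1/6.3316 = 0.30033; k_eq = 3.3297 N/mm
δ = F/k_eq = 110/3.3297 = 33.036 mm

33.0 mm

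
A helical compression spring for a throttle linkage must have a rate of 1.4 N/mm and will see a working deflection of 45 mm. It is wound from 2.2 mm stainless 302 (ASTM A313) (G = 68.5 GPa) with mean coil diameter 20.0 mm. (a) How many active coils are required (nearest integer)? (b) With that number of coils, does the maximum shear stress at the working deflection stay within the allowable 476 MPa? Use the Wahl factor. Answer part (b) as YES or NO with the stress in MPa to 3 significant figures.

(a) 18 coils; (b) YES, τ_max = 348 MPa

N_a = Gd⁴/(8D³k) = (68.5×10³)(2.2⁴)/(8·20.0³·1.4) = 17.91 → N_a = 18
Actual rate k = Gd⁴/(8D³·18) = 1.3929 N/mm
Working load F = kδ = 1.3929·45 = 62.682 N
C = 20.0/2.2 = 9.0909; K_W = (4C−1)/(4C−4)+0.615/C = 1.1603
τ_max = K_W·8FD/(πd³) = 1.1603·299.81 = 347.88 MPa
τ_max ≤ 476 MPa → acceptable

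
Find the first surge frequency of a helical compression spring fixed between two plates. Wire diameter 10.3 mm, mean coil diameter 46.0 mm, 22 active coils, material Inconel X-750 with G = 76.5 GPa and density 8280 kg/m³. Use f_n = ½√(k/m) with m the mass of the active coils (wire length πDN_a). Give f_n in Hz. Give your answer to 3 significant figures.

75.7 Hz

k = Gd⁴/(8D³N_a) = (76.5×10³)(10.3⁴)/(8·46.0³·22) = 50.26 N/mm = 50260 N/m
Wire length L = πDN_a = π·46.0·22 = 3179.3 mm
m = ρ·(πd²/4)·L = 8280 × 83.323×10⁻⁶ m² × 3.1793 m = 2.1934 kg
f_n = ½√(k/m) = 0.5·√(50260/2.1934) = 0.5·√(22914) = 75.687 Hz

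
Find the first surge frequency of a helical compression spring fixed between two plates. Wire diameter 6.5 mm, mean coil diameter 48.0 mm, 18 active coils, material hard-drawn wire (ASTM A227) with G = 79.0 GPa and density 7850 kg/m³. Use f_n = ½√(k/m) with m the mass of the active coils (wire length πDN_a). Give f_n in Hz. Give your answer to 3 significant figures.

k = Gd⁴/(8D³N_a) = (79.0×10³)(6.5⁴)/(8·48.0³·18) = 8.8551 N/mm = 8855.1 N/m
Wire length L = πDN_a = π·48.0·18 = 2714.3 mm
m = ρ·(πd²/4)·L = 7850 × 33.183×10⁻⁶ m² × 2.7143 m = 0.70705 kg
f_n = ½√(k/m) = 0.5·√(8855.1/0.70705) = 0.5·√(12524) = 55.955 Hz

56.0 Hz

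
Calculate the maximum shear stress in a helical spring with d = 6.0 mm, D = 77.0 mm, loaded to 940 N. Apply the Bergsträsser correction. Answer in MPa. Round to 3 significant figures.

Spring index C = D/d = 77.0/6.0 = 12.8333
K_B = (4C+2)/(4C−3) = 53.333/48.333 = 1.1034
τ₀ = 8FD/(πd³) = 8·940·77.0/(π·6.0³) = 579040/678.58 = 853.31 MPa
τ_max = K·τ₀ = 1.1034 × 853.31 = 941.58 MPa

942 MPa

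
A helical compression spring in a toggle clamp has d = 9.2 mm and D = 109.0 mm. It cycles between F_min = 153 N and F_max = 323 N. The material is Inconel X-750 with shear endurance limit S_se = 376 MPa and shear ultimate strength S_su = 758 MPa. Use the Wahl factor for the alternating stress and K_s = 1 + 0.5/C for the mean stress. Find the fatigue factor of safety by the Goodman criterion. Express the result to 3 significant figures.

C = D/d = 109.0/9.2 = 11.8478; K_W = (4C−1)/(4C−4)+0.615/C = 1.1210; K_s = 1+0.5/C = 1.0422
F_a = (F_max−F_min)/2 = 85 N; F_m = (F_max+F_min)/2 = 238 N
τ_a = K_W·8F_aD/(πd³) = 1.1210 × 30.299 = 33.966 MPa
τ_m = K_s·8F_mD/(πd³) = 1.0422 × 84.836 = 88.416 MPa
Goodman: 1/n_f = τ_a/S_se + τ_m/S_su = 33.966/376 + 88.416/758 = 0.09034 + 0.11664 = 0.20698
n_f = 1/0.20698 = 4.831

4.83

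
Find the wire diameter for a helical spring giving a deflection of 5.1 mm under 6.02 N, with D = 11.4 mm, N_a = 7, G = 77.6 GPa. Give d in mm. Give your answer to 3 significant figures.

1.06 mm

Required rate k = F/δ = 6.02/5.1 = 1.1804 N/mm
d = (8D³N_a·k / G)^(1/4) = (8·11.4³·7·1.1804 / (77.6×10³))^0.25
  = (1.262)^0.25 = 1.0599 mm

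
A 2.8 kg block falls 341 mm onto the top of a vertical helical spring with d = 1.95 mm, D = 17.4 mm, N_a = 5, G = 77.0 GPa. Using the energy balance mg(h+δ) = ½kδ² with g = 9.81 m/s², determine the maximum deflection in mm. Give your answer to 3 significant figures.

k = Gd⁴/(8D³N_a) = (77.0×10³)(1.95⁴)/(8·17.4³·5) = 5.2835 N/mm
W = mg = 2.8 × 9.81 = 27.468 N
½kδ² − Wδ − Wh = 0 → δ = (W + √(W² + 2kWh))/k
δ = (27.468 + √(754.49 + 98976.7))/5.2835 = (27.468 + 315.8)/5.2835 = 64.97 mm

65.0 mm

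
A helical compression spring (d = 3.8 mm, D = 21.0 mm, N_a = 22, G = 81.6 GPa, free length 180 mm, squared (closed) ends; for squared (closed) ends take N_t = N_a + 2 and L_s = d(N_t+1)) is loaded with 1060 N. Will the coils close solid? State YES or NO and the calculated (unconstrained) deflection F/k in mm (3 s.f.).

YES, δ = 102 mm

k = Gd⁴/(8D³N_a) = (81.6×10³)(3.8⁴)/(8·21.0³·22) = 10.439 N/mm
N_t = 24; L_s = 3.8·25 = 95 mm; δ_solid = L₀ − L_s = 180 − 95 = 85 mm
δ = F/k = 1060/10.439 = 101.54 mm
δ ≥ δ_solid → spring goes solid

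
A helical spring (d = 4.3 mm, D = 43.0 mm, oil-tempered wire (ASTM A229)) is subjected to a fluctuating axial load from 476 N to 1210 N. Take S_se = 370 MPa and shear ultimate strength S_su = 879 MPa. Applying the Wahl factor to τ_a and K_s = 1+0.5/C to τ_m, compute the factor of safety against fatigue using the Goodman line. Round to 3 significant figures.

0.339

C = D/d = 43.0/4.3 = 10.0000; K_W = (4C−1)/(4C−4)+0.615/C = 1.1448; K_s = 1+0.5/C = 1.0500
F_a = (F_max−F_min)/2 = 367 N; F_m = (F_max+F_min)/2 = 843 N
τ_a = K_W·8F_aD/(πd³) = 1.1448 × 505.44 = 578.64 MPa
τ_m = K_s·8F_mD/(πd³) = 1.0500 × 1161 = 1219 MPa
Goodman: 1/n_f = τ_a/S_se + τ_m/S_su = 578.64/370 + 1219/879 = 1.56390 + 1.38686 = 2.9508
n_f = 1/2.9508 = 0.3389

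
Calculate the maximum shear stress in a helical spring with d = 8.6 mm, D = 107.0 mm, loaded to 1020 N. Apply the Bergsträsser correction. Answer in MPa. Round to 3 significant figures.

Spring index C = D/d = 107.0/8.6 = 12.4419
K_B = (4C+2)/(4C−3) = 51.767/46.767 = 1.1069
τ₀ = 8FD/(πd³) = 8·1020·107.0/(π·8.6³) = 873120/1998.2 = 436.95 MPa
τ_max = K·τ₀ = 1.1069 × 436.95 = 483.66 MPa

484 MPa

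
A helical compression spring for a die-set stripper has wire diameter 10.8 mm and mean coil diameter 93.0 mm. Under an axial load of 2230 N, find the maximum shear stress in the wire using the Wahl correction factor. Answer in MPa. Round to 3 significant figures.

490 MPa

Spring index C = D/d = 93.0/10.8 = 8.6111
K_W = (4C−1)/(4C−4) + 0.615/C = 33.444/30.444 + 0.0714 = 1.1700
τ₀ = 8FD/(πd³) = 8·2230·93.0/(π·10.8³) = 1.65912e+06/3957.5 = 419.23 MPa
τ_max = K·τ₀ = 1.1700 × 419.23 = 490.49 MPa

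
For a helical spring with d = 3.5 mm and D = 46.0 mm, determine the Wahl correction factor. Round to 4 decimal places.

C = D/d = 46.0/3.5 = 13.1429
K_W = (4C−1)/(4C−4) + 0.615/C = 51.571/48.571 + 0.0468 = 1.1086

1.1086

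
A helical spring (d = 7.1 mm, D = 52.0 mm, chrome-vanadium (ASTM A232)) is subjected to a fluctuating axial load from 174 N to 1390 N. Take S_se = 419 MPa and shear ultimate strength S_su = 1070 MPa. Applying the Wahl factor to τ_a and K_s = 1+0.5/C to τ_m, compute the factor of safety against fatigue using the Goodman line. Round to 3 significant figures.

1.07

C = D/d = 52.0/7.1 = 7.3239; K_W = (4C−1)/(4C−4)+0.615/C = 1.2026; K_s = 1+0.5/C = 1.0683
F_a = (F_max−F_min)/2 = 608 N; F_m = (F_max+F_min)/2 = 782 N
τ_a = K_W·8F_aD/(πd³) = 1.2026 × 224.94 = 270.51 MPa
τ_m = K_s·8F_mD/(πd³) = 1.0683 × 289.32 = 309.07 MPa
Goodman: 1/n_f = τ_a/S_se + τ_m/S_su = 270.51/419 + 309.07/1070 = 0.64561 + 0.28885 = 0.93446
n_f = 1/0.93446 = 1.07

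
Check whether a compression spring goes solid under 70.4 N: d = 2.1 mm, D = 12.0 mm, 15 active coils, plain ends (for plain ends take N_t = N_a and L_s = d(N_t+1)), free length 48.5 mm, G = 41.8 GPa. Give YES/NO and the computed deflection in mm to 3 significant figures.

YES, δ = 18.0 mm

k = Gd⁴/(8D³N_a) = (41.8×10³)(2.1⁴)/(8·12.0³·15) = 3.9204 N/mm
N_t = 15; L_s = 2.1·16 = 33.6 mm; δ_solid = L₀ − L_s = 48.5 − 33.6 = 14.9 mm
δ = F/k = 70.4/3.9204 = 17.957 mm
δ ≥ δ_solid → spring goes solid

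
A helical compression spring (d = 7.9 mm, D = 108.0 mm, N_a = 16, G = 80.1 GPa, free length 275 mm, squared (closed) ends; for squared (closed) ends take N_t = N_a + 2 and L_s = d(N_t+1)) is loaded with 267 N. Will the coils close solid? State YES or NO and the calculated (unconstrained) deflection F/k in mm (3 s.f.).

YES, δ = 138 mm

k = Gd⁴/(8D³N_a) = (80.1×10³)(7.9⁴)/(8·108.0³·16) = 1.9349 N/mm
N_t = 18; L_s = 7.9·19 = 150.1 mm; δ_solid = L₀ − L_s = 275 − 150.1 = 124.9 mm
δ = F/k = 267/1.9349 = 137.99 mm
δ ≥ δ_solid → spring goes solid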